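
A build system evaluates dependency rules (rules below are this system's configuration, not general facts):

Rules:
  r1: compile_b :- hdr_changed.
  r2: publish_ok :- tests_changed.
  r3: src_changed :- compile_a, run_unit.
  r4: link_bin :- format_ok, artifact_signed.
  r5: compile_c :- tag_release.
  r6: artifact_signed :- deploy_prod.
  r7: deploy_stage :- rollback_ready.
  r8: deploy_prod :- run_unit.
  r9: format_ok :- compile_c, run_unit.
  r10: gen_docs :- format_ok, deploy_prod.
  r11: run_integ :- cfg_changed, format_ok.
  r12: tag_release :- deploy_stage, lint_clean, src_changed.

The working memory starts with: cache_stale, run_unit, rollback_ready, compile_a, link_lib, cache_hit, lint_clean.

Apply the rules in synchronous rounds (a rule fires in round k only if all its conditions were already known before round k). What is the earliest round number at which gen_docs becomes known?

5

Round 1 fires r3, r7, r8, giving src_changed, deploy_stage, deploy_prod.
Round 2 fires r6, r12, giving artifact_signed, tag_release.
Round 3 fires r5, giving compile_c.
Round 4 fires r9, giving format_ok.
Round 5 fires r4, r10, giving link_bin, gen_docs.
gen_docs first appears in round 5.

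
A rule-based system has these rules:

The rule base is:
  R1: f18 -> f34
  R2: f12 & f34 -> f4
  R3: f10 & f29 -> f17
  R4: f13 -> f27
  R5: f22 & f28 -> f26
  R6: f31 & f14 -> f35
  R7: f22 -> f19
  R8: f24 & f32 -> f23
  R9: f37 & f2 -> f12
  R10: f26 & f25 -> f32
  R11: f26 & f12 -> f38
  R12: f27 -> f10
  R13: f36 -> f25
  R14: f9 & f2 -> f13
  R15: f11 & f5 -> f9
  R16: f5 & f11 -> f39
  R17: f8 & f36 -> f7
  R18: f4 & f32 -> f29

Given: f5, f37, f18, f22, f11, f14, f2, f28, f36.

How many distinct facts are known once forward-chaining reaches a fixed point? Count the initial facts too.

Round 1 fires R1, R5, R7, R9, R13, R15, R16, giving f34, f26, f19, f12, f25, f9, f39.
Round 2 fires R2, R10, R11, R14, giving f4, f32, f38, f13.
Round 3 fires R4, R18, giving f27, f29.
Round 4 fires R12, giving f10.
Round 5 fires R3, giving f17.
Closure: {f10, f11, f12, f13, f14, f17, f18, f19, f2, f22, f25, f26, f27, f28, f29, f32, f34, f36, f37, f38, f39, f4, f5, f9} — 24 facts.

24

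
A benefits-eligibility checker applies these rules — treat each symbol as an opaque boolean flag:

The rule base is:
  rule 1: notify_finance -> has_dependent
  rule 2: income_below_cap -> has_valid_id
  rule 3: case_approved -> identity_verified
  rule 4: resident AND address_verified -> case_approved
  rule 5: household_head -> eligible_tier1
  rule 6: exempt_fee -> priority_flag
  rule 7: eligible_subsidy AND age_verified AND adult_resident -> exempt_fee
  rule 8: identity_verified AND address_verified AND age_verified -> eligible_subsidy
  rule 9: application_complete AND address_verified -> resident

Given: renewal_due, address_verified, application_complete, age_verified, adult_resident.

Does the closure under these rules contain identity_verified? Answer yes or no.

Round 1: rule 9 [application_complete AND address_verified -> resident]. Adds resident.
Round 2: rule 4 [resident AND address_verified -> case_approved]. Adds case_approved.
Round 3: rule 3 [case_approved -> identity_verified]. Adds identity_verified.
Round 4: rule 8 [identity_verified AND address_verified AND age_verified -> eligible_subsidy]. Adds eligible_subsidy.
Round 5: rule 7 [eligible_subsidy AND age_verified AND adult_resident -> exempt_fee]. Adds exempt_fee.
Round 6: rule 6 [exempt_fee -> priority_flag]. Adds priority_flag.
identity_verified appears in round 3, so it is derivable.

yes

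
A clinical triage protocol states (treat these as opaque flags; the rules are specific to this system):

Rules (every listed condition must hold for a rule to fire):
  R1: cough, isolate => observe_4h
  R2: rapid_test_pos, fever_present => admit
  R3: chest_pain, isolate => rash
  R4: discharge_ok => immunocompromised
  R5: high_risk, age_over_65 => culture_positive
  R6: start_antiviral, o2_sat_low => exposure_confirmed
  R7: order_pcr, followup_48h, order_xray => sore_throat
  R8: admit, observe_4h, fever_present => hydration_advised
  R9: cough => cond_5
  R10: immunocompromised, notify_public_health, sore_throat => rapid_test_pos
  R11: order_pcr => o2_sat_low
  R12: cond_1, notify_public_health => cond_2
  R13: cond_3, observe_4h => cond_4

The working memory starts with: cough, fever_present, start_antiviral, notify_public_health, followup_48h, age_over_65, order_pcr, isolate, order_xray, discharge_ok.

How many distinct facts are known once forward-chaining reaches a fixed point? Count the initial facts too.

Round 1: R1 [cough, isolate => observe_4h]; R4 [discharge_ok => immunocompromised]; R7 [order_pcr, followup_48h, order_xray => sore_throat]; R9 [cough => cond_5]; R11 [order_pcr => o2_sat_low]. New: observe_4h, immunocompromised, sore_throat, cond_5, o2_sat_low.
Round 2: R6 [start_antiviral, o2_sat_low => exposure_confirmed]; R10 [immunocompromised, notify_public_health, sore_throat => rapid_test_pos]. New: exposure_confirmed, rapid_test_pos.
Round 3: R2 [rapid_test_pos, fever_present => admit]. New: admit.
Round 4: R8 [admit, observe_4h, fever_present => hydration_advised]. New: hydration_advised.
Closure: {admit, age_over_65, cond_5, cough, discharge_ok, exposure_confirmed, fever_present, followup_48h, hydration_advised, immunocompromised, isolate, notify_public_health, o2_sat_low, observe_4h, order_pcr, order_xray, rapid_test_pos, sore_throat, start_antiviral} — 19 facts.

19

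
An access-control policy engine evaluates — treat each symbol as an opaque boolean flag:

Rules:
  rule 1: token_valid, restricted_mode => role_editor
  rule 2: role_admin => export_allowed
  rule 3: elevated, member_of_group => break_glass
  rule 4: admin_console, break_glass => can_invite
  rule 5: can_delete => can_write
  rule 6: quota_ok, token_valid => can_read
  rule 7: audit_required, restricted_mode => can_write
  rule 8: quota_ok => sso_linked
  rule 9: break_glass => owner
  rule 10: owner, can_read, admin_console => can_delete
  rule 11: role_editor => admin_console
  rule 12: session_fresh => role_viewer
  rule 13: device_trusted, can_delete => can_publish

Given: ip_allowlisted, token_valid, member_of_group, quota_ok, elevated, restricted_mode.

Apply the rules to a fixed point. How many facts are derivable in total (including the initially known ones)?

Round 1 — rule 1, rule 3, rule 6, rule 8, derive role_editor, break_glass, can_read, sso_linked.
Round 2 — rule 9, rule 11, derive owner, admin_console.
Round 3 — rule 4, rule 10, derive can_invite, can_delete.
Round 4 — rule 5, derive can_write.
Closure: {admin_console, break_glass, can_delete, can_invite, can_read, can_write, elevated, ip_allowlisted, member_of_group, owner, quota_ok, restricted_mode, role_editor, sso_linked, token_valid} — 15 facts.

15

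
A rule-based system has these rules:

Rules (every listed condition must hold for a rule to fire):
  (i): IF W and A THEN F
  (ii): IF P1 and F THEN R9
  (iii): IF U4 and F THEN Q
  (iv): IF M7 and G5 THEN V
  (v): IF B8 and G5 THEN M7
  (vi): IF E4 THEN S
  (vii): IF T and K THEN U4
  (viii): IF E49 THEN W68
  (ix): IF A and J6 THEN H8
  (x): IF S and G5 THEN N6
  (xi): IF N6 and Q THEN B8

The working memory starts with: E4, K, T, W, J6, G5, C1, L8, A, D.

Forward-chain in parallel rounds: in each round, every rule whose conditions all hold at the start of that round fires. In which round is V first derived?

5

Round 1: (i) [IF W and A THEN F]; (vi) [IF E4 THEN S]; (vii) [IF T and K THEN U4]; (ix) [IF A and J6 THEN H8]. Adds F, S, U4, H8.
Round 2: (iii) [IF U4 and F THEN Q]; (x) [IF S and G5 THEN N6]. Adds Q, N6.
Round 3: (xi) [IF N6 and Q THEN B8]. Adds B8.
Round 4: (v) [IF B8 and G5 THEN M7]. Adds M7.
Round 5: (iv) [IF M7 and G5 THEN V]. Adds V.
V first appears in round 5.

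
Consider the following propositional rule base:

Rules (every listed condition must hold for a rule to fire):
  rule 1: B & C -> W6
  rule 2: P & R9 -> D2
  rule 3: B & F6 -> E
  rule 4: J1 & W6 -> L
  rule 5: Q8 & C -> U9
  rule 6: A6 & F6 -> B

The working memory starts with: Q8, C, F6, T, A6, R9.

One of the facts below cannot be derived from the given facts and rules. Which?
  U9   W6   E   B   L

[1] rule 5 [Q8 & C -> U9]; rule 6 [A6 & F6 -> B]. ⇒ new: U9, B.
[2] rule 1 [B & C -> W6]; rule 3 [B & F6 -> E]. ⇒ new: W6, E.
Derived: B (round 1), U9 (round 1), E (round 2), W6 (round 2). L never appears in any round.

L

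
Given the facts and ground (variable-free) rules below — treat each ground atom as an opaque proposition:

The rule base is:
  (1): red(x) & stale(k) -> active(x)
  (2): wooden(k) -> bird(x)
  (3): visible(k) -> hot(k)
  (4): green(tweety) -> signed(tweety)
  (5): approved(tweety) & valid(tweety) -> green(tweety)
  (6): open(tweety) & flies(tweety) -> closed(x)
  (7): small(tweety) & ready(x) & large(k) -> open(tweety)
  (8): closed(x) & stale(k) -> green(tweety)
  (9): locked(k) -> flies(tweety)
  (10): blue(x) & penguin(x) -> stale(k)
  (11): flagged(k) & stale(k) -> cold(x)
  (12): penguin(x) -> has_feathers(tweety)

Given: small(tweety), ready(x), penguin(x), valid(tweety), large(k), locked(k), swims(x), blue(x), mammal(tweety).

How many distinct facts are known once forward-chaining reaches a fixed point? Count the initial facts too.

Round 1: (7) [small(tweety) & ready(x) & large(k) -> open(tweety)]; (9) [locked(k) -> flies(tweety)]; (10) [blue(x) & penguin(x) -> stale(k)]; (12) [penguin(x) -> has_feathers(tweety)]. New: open(tweety), flies(tweety), stale(k), has_feathers(tweety).
Round 2: (6) [open(tweety) & flies(tweety) -> closed(x)]. New: closed(x).
Round 3: (8) [closed(x) & stale(k) -> green(tweety)]. New: green(tweety).
Round 4: (4) [green(tweety) -> signed(tweety)]. New: signed(tweety).
Closure: {blue(x), closed(x), flies(tweety), green(tweety), has_feathers(tweety), large(k), locked(k), mammal(tweety), open(tweety), penguin(x), ready(x), signed(tweety), small(tweety), stale(k), swims(x), valid(tweety)} — 16 facts.

16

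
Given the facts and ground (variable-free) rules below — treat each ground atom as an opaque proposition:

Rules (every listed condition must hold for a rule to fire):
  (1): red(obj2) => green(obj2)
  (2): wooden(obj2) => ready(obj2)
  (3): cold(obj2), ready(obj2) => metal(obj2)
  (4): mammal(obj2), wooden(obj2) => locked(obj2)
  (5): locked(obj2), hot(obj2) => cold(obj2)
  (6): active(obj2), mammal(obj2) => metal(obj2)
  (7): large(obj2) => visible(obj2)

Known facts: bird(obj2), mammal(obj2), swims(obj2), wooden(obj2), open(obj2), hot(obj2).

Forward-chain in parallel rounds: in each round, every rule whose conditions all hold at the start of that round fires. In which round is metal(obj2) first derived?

[1] (2) [wooden(obj2) => ready(obj2)]; (4) [mammal(obj2), wooden(obj2) => locked(obj2)]. ⇒ new: ready(obj2), locked(obj2).
[2] (5) [locked(obj2), hot(obj2) => cold(obj2)]. ⇒ new: cold(obj2).
[3] (3) [cold(obj2), ready(obj2) => metal(obj2)]. ⇒ new: metal(obj2).
metal(obj2) first appears in round 3.

3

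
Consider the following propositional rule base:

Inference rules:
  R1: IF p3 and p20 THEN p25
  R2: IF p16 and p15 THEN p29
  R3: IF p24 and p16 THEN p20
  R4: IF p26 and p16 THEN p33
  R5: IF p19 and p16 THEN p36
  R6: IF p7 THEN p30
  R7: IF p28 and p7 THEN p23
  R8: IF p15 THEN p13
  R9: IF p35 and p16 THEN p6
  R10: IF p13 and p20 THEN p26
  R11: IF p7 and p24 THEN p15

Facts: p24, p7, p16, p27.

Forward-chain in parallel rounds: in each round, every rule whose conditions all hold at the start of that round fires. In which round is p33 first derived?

4

Round 1 fires R3, R6, R11, giving p20, p30, p15.
Round 2 fires R2, R8, giving p29, p13.
Round 3 fires R10, giving p26.
Round 4 fires R4, giving p33.
p33 first appears in round 4.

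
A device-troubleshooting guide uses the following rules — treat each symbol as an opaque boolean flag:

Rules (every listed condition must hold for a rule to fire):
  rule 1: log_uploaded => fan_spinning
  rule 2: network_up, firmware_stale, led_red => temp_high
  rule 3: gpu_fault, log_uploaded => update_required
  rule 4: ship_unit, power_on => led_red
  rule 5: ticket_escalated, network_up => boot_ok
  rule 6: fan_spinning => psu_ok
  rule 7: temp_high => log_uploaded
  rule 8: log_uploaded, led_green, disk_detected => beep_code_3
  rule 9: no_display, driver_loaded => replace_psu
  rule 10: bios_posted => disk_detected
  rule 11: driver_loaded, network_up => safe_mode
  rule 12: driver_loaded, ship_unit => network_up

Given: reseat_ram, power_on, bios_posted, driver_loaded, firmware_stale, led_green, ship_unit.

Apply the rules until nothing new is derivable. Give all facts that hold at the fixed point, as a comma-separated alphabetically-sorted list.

Round 1: rule 4 [ship_unit, power_on => led_red]; rule 10 [bios_posted => disk_detected]; rule 12 [driver_loaded, ship_unit => network_up]. New: led_red, disk_detected, network_up.
Round 2: rule 2 [network_up, firmware_stale, led_red => temp_high]; rule 11 [driver_loaded, network_up => safe_mode]. New: temp_high, safe_mode.
Round 3: rule 7 [temp_high => log_uploaded]. New: log_uploaded.
Round 4: rule 1 [log_uploaded => fan_spinning]; rule 8 [log_uploaded, led_green, disk_detected => beep_code_3]. New: fan_spinning, beep_code_3.
Round 5: rule 6 [fan_spinning => psu_ok]. New: psu_ok.

beep_code_3, bios_posted, disk_detected, driver_loaded, fan_spinning, firmware_stale, led_green, led_red, log_uploaded, network_up, power_on, psu_ok, reseat_ram, safe_mode, ship_unit, temp_high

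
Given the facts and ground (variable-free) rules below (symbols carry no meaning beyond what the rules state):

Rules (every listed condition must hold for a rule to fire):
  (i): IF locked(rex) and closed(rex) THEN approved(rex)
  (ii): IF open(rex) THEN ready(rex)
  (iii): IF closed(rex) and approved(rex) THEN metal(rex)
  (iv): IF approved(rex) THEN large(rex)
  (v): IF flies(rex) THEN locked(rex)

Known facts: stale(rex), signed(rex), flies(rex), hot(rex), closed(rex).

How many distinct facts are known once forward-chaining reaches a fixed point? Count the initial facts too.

9

[1] (v) [IF flies(rex) THEN locked(rex)]. ⇒ new: locked(rex).
[2] (i) [IF locked(rex) and closed(rex) THEN approved(rex)]. ⇒ new: approved(rex).
[3] (iii) [IF closed(rex) and approved(rex) THEN metal(rex)]; (iv) [IF approved(rex) THEN large(rex)]. ⇒ new: metal(rex), large(rex).
Closure: {approved(rex), closed(rex), flies(rex), hot(rex), large(rex), locked(rex), metal(rex), signed(rex), stale(rex)} — 9 facts.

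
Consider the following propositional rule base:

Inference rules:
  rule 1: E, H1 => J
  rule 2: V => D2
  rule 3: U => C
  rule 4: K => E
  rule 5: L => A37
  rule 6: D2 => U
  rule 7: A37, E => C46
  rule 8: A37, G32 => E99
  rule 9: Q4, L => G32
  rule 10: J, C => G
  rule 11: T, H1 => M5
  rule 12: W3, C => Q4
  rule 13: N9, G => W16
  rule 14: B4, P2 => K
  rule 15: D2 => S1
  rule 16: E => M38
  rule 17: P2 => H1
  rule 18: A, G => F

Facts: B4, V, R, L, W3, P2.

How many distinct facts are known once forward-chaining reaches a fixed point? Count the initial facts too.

Round 1 fires rule 2, rule 5, rule 14, rule 17, giving D2, A37, K, H1.
Round 2 fires rule 4, rule 6, rule 15, giving E, U, S1.
Round 3 fires rule 1, rule 3, rule 7, rule 16, giving J, C, C46, M38.
Round 4 fires rule 10, rule 12, giving G, Q4.
Round 5 fires rule 9, giving G32.
Round 6 fires rule 8, giving E99.
Closure: {A37, B4, C, C46, D2, E, E99, G, G32, H1, J, K, L, M38, P2, Q4, R, S1, U, V, W3} — 21 facts.

21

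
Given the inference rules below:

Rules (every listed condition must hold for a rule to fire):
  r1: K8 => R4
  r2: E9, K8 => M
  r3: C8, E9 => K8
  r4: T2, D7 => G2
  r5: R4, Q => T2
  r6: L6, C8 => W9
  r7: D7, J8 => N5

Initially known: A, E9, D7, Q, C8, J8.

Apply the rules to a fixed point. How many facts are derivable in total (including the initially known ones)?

12

Round 1 fires r3, r7, giving K8, N5.
Round 2 fires r1, r2, giving R4, M.
Round 3 fires r5, giving T2.
Round 4 fires r4, giving G2.
Closure: {A, C8, D7, E9, G2, J8, K8, M, N5, Q, R4, T2} — 12 facts.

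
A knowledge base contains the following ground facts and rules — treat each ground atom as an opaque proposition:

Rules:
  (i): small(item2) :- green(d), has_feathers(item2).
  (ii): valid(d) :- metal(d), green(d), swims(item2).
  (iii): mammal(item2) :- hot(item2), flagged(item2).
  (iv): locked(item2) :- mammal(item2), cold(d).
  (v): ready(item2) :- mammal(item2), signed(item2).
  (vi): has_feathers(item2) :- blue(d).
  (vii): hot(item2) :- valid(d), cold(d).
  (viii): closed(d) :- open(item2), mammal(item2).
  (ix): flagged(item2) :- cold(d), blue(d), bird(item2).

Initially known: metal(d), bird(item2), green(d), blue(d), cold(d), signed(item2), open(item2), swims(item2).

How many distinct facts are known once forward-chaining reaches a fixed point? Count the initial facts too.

17

Round 1: (ii) [valid(d) :- metal(d), green(d), swims(item2).]; (vi) [has_feathers(item2) :- blue(d).]; (ix) [flagged(item2) :- cold(d), blue(d), bird(item2).]. New: valid(d), has_feathers(item2), flagged(item2).
Round 2: (i) [small(item2) :- green(d), has_feathers(item2).]; (vii) [hot(item2) :- valid(d), cold(d).]. New: small(item2), hot(item2).
Round 3: (iii) [mammal(item2) :- hot(item2), flagged(item2).]. New: mammal(item2).
Round 4: (iv) [locked(item2) :- mammal(item2), cold(d).]; (v) [ready(item2) :- mammal(item2), signed(item2).]; (viii) [closed(d) :- open(item2), mammal(item2).]. New: locked(item2), ready(item2), closed(d).
Closure: {bird(item2), blue(d), closed(d), cold(d), flagged(item2), green(d), has_feathers(item2), hot(item2), locked(item2), mammal(item2), metal(d), open(item2), ready(item2), signed(item2), small(item2), swims(item2), valid(d)} — 17 facts.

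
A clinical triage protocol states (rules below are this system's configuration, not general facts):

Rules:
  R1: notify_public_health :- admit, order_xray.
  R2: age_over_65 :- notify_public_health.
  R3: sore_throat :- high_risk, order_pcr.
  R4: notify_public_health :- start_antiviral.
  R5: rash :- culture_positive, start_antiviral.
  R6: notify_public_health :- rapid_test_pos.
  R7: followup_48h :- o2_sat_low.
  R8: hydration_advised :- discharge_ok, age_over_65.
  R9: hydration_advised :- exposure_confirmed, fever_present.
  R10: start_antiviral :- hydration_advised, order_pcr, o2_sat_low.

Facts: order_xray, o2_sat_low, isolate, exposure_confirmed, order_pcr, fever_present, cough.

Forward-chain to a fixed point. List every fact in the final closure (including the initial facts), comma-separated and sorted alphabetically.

Round 1 fires R7, R9, giving followup_48h, hydration_advised.
Round 2 fires R10, giving start_antiviral.
Round 3 fires R4, giving notify_public_health.
Round 4 fires R2, giving age_over_65.

age_over_65, cough, exposure_confirmed, fever_present, followup_48h, hydration_advised, isolate, notify_public_health, o2_sat_low, order_pcr, order_xray, start_antiviral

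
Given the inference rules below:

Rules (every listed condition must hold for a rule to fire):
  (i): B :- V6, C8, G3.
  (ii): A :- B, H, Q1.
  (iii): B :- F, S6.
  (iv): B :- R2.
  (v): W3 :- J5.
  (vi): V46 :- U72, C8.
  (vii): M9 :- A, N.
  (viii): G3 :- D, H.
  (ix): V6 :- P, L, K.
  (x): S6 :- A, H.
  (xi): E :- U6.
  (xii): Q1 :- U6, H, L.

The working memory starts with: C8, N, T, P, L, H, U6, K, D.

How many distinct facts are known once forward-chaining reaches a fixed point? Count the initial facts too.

Round 1: (viii) [G3 :- D, H.]; (ix) [V6 :- P, L, K.]; (xi) [E :- U6.]; (xii) [Q1 :- U6, H, L.]. New: G3, V6, E, Q1.
Round 2: (i) [B :- V6, C8, G3.]. New: B.
Round 3: (ii) [A :- B, H, Q1.]. New: A.
Round 4: (vii) [M9 :- A, N.]; (x) [S6 :- A, H.]. New: M9, S6.
Closure: {A, B, C8, D, E, G3, H, K, L, M9, N, P, Q1, S6, T, U6, V6} — 17 facts.

17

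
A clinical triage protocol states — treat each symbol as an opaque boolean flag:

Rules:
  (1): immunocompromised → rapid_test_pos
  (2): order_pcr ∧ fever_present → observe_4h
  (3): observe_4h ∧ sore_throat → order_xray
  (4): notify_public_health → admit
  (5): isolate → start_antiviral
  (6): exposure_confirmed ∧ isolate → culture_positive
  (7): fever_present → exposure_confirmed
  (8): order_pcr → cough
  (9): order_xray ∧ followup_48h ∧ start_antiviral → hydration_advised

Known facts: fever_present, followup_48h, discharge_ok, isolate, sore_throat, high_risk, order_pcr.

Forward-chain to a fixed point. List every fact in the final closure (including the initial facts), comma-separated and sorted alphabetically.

cough, culture_positive, discharge_ok, exposure_confirmed, fever_present, followup_48h, high_risk, hydration_advised, isolate, observe_4h, order_pcr, order_xray, sore_throat, start_antiviral

Round 1: (2) [order_pcr ∧ fever_present → observe_4h]; (5) [isolate → start_antiviral]; (7) [fever_present → exposure_confirmed]; (8) [order_pcr → cough]. New: observe_4h, start_antiviral, exposure_confirmed, cough.
Round 2: (3) [observe_4h ∧ sore_throat → order_xray]; (6) [exposure_confirmed ∧ isolate → culture_positive]. New: order_xray, culture_positive.
Round 3: (9) [order_xray ∧ followup_48h ∧ start_antiviral → hydration_advised]. New: hydration_advised.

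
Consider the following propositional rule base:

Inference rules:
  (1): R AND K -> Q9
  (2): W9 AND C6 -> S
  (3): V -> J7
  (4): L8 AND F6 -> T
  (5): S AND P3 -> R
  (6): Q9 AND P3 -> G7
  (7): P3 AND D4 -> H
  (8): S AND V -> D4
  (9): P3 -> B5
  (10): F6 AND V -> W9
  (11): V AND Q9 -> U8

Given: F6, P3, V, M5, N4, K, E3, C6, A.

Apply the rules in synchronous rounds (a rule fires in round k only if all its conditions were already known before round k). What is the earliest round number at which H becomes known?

Round 1: (3) [V -> J7]; (9) [P3 -> B5]; (10) [F6 AND V -> W9]. Adds J7, B5, W9.
Round 2: (2) [W9 AND C6 -> S]. Adds S.
Round 3: (5) [S AND P3 -> R]; (8) [S AND V -> D4]. Adds R, D4.
Round 4: (1) [R AND K -> Q9]; (7) [P3 AND D4 -> H]. Adds Q9, H.
H first appears in round 4.

4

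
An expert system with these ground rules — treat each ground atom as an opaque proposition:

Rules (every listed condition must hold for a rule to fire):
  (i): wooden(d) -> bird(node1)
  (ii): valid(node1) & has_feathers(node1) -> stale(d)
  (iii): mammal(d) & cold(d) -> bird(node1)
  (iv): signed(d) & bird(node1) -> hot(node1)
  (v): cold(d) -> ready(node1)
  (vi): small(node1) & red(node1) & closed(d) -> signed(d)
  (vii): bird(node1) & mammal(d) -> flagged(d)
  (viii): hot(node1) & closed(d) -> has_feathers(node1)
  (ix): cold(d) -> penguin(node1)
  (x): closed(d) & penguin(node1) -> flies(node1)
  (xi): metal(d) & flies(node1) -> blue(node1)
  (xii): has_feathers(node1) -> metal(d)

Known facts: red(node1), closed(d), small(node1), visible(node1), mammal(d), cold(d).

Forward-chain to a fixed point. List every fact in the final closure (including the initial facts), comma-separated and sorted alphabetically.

Round 1 fires (iii), (v), (vi), (ix), giving bird(node1), ready(node1), signed(d), penguin(node1).
Round 2 fires (iv), (vii), (x), giving hot(node1), flagged(d), flies(node1).
Round 3 fires (viii), giving has_feathers(node1).
Round 4 fires (xii), giving metal(d).
Round 5 fires (xi), giving blue(node1).

bird(node1), blue(node1), closed(d), cold(d), flagged(d), flies(node1), has_feathers(node1), hot(node1), mammal(d), metal(d), penguin(node1), ready(node1), red(node1), signed(d), small(node1), visible(node1)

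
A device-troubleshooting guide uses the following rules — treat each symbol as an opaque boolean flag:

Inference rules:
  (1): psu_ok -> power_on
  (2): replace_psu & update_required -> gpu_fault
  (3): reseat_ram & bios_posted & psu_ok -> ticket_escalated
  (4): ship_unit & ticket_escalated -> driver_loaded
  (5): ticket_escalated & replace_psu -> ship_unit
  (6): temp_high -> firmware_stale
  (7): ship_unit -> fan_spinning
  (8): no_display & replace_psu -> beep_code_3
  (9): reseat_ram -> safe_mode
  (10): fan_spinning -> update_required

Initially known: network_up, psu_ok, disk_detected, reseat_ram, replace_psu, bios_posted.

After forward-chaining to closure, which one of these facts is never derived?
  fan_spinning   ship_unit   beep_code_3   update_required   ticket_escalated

beep_code_3

Round 1 fires (1), (3), (9), giving power_on, ticket_escalated, safe_mode.
Round 2 fires (5), giving ship_unit.
Round 3 fires (4), (7), giving driver_loaded, fan_spinning.
Round 4 fires (10), giving update_required.
Round 5 fires (2), giving gpu_fault.
Derived: fan_spinning (round 3), ship_unit (round 2), update_required (round 4), ticket_escalated (round 1). beep_code_3 never appears in any round.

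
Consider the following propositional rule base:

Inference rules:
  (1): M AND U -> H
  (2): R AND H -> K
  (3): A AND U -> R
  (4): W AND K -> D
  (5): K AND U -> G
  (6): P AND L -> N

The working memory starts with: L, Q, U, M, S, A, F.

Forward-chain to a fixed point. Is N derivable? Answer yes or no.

Round 1 fires (1), (3), giving H, R.
Round 2 fires (2), giving K.
Round 3 fires (5), giving G.
Fixed point reached. N is concluded only by (6); (6) needs P (never derived).

no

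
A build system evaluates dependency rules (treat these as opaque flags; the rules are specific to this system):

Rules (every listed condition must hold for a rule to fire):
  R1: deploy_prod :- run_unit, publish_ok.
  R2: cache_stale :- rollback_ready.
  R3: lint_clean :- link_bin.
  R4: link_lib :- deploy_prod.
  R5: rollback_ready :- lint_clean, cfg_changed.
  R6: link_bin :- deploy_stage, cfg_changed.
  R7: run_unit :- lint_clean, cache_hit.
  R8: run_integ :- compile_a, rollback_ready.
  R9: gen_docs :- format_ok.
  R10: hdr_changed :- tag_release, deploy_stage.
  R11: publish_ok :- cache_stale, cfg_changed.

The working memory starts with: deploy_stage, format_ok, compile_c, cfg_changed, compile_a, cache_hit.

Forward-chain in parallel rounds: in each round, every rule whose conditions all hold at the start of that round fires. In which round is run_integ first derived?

Round 1 fires R6, R9, giving link_bin, gen_docs.
Round 2 fires R3, giving lint_clean.
Round 3 fires R5, R7, giving rollback_ready, run_unit.
Round 4 fires R2, R8, giving cache_stale, run_integ.
run_integ first appears in round 4.

4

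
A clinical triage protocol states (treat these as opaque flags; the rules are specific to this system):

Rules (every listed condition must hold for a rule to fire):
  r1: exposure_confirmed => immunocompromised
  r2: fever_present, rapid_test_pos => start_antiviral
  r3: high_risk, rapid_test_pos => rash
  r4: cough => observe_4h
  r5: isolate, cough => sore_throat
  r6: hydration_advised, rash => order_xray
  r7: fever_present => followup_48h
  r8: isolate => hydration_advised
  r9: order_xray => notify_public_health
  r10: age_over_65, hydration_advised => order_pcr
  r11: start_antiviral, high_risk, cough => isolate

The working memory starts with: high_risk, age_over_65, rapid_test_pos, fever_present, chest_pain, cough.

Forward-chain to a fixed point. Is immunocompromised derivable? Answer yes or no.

Round 1: r2 [fever_present, rapid_test_pos => start_antiviral]; r3 [high_risk, rapid_test_pos => rash]; r4 [cough => observe_4h]; r7 [fever_present => followup_48h]. Adds start_antiviral, rash, observe_4h, followup_48h.
Round 2: r11 [start_antiviral, high_risk, cough => isolate]. Adds isolate.
Round 3: r5 [isolate, cough => sore_throat]; r8 [isolate => hydration_advised]. Adds sore_throat, hydration_advised.
Round 4: r6 [hydration_advised, rash => order_xray]; r10 [age_over_65, hydration_advised => order_pcr]. Adds order_xray, order_pcr.
Round 5: r9 [order_xray => notify_public_health]. Adds notify_public_health.
Fixed point reached. immunocompromised is concluded only by r1; r1 needs exposure_confirmed (never derived).

no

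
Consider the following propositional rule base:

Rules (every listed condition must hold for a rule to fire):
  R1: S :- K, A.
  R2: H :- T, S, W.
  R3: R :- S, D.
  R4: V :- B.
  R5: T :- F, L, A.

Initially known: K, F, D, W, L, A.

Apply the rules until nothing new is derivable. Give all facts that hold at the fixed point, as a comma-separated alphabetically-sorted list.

[1] R1 [S :- K, A.]; R5 [T :- F, L, A.]. ⇒ new: S, T.
[2] R2 [H :- T, S, W.]; R3 [R :- S, D.]. ⇒ new: H, R.

A, D, F, H, K, L, R, S, T, W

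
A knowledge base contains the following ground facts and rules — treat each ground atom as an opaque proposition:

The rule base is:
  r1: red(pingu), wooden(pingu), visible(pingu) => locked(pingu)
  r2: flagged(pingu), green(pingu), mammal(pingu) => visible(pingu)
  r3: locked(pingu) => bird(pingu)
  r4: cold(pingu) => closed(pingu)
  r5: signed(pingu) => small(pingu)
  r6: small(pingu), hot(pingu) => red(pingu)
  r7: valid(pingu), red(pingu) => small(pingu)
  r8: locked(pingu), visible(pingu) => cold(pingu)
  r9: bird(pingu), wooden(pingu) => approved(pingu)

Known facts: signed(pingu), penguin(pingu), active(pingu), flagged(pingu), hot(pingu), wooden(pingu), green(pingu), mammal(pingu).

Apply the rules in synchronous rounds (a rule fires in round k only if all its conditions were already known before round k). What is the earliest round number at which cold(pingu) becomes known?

4

[1] r2 [flagged(pingu), green(pingu), mammal(pingu) => visible(pingu)]; r5 [signed(pingu) => small(pingu)]. ⇒ new: visible(pingu), small(pingu).
[2] r6 [small(pingu), hot(pingu) => red(pingu)]. ⇒ new: red(pingu).
[3] r1 [red(pingu), wooden(pingu), visible(pingu) => locked(pingu)]. ⇒ new: locked(pingu).
[4] r3 [locked(pingu) => bird(pingu)]; r8 [locked(pingu), visible(pingu) => cold(pingu)]. ⇒ new: bird(pingu), cold(pingu).
cold(pingu) first appears in round 4.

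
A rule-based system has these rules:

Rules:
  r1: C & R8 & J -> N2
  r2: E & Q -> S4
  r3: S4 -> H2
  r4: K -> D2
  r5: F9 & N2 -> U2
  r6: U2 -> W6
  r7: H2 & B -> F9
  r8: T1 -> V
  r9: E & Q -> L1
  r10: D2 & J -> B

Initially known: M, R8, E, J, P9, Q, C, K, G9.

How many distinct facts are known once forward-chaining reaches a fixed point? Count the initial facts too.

18

Round 1 — r1, r2, r4, r9, derive N2, S4, D2, L1.
Round 2 — r3, r10, derive H2, B.
Round 3 — r7, derive F9.
Round 4 — r5, derive U2.
Round 5 — r6, derive W6.
Closure: {B, C, D2, E, F9, G9, H2, J, K, L1, M, N2, P9, Q, R8, S4, U2, W6} — 18 facts.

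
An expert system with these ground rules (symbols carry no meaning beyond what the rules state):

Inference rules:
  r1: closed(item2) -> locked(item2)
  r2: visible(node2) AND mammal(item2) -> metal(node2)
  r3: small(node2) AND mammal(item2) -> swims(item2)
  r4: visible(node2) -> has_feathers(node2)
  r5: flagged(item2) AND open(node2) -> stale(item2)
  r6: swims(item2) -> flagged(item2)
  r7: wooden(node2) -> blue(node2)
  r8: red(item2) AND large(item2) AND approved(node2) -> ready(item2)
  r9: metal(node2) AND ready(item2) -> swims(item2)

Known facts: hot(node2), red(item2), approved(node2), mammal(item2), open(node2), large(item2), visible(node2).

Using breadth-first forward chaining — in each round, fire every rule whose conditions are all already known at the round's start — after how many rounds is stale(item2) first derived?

Round 1: r2 [visible(node2) AND mammal(item2) -> metal(node2)]; r4 [visible(node2) -> has_feathers(node2)]; r8 [red(item2) AND large(item2) AND approved(node2) -> ready(item2)]. New: metal(node2), has_feathers(node2), ready(item2).
Round 2: r9 [metal(node2) AND ready(item2) -> swims(item2)]. New: swims(item2).
Round 3: r6 [swims(item2) -> flagged(item2)]. New: flagged(item2).
Round 4: r5 [flagged(item2) AND open(node2) -> stale(item2)]. New: stale(item2).
stale(item2) first appears in round 4.

4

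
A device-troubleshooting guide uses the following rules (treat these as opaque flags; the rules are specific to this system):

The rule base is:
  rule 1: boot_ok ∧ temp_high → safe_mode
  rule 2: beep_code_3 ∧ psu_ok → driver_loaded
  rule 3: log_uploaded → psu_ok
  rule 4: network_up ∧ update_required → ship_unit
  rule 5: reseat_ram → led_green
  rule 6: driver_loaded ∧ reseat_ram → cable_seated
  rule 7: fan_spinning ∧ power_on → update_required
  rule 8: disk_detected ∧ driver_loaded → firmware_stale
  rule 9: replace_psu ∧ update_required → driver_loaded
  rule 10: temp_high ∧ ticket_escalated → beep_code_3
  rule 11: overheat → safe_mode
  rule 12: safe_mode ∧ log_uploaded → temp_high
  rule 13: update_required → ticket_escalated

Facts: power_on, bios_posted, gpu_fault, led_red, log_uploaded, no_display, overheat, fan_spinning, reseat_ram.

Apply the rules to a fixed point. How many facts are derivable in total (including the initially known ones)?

18

Round 1: rule 3 [log_uploaded → psu_ok]; rule 5 [reseat_ram → led_green]; rule 7 [fan_spinning ∧ power_on → update_required]; rule 11 [overheat → safe_mode]. New: psu_ok, led_green, update_required, safe_mode.
Round 2: rule 12 [safe_mode ∧ log_uploaded → temp_high]; rule 13 [update_required → ticket_escalated]. New: temp_high, ticket_escalated.
Round 3: rule 10 [temp_high ∧ ticket_escalated → beep_code_3]. New: beep_code_3.
Round 4: rule 2 [beep_code_3 ∧ psu_ok → driver_loaded]. New: driver_loaded.
Round 5: rule 6 [driver_loaded ∧ reseat_ram → cable_seated]. New: cable_seated.
Closure: {beep_code_3, bios_posted, cable_seated, driver_loaded, fan_spinning, gpu_fault, led_green, led_red, log_uploaded, no_display, overheat, power_on, psu_ok, reseat_ram, safe_mode, temp_high, ticket_escalated, update_required} — 18 facts.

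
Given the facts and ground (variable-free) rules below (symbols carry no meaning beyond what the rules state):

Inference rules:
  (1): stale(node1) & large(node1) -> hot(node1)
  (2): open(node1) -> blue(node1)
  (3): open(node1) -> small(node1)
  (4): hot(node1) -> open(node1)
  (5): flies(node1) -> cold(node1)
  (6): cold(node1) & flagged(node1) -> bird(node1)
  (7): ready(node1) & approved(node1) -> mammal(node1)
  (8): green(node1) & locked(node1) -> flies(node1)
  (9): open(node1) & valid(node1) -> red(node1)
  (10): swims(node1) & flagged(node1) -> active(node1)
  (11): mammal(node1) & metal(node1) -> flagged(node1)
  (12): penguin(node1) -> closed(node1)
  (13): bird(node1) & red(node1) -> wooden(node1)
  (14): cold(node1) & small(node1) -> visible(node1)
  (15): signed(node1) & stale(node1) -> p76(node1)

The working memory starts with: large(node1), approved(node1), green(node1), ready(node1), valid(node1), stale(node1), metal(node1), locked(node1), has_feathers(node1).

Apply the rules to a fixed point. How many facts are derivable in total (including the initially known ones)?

Round 1: (1) [stale(node1) & large(node1) -> hot(node1)]; (7) [ready(node1) & approved(node1) -> mammal(node1)]; (8) [green(node1) & locked(node1) -> flies(node1)]. Adds hot(node1), mammal(node1), flies(node1).
Round 2: (4) [hot(node1) -> open(node1)]; (5) [flies(node1) -> cold(node1)]; (11) [mammal(node1) & metal(node1) -> flagged(node1)]. Adds open(node1), cold(node1), flagged(node1).
Round 3: (2) [open(node1) -> blue(node1)]; (3) [open(node1) -> small(node1)]; (6) [cold(node1) & flagged(node1) -> bird(node1)]; (9) [open(node1) & valid(node1) -> red(node1)]. Adds blue(node1), small(node1), bird(node1), red(node1).
Round 4: (13) [bird(node1) & red(node1) -> wooden(node1)]; (14) [cold(node1) & small(node1) -> visible(node1)]. Adds wooden(node1), visible(node1).
Closure: {approved(node1), bird(node1), blue(node1), cold(node1), flagged(node1), flies(node1), green(node1), has_feathers(node1), hot(node1), large(node1), locked(node1), mammal(node1), metal(node1), open(node1), ready(node1), red(node1), small(node1), stale(node1), valid(node1), visible(node1), wooden(node1)} — 21 facts.

21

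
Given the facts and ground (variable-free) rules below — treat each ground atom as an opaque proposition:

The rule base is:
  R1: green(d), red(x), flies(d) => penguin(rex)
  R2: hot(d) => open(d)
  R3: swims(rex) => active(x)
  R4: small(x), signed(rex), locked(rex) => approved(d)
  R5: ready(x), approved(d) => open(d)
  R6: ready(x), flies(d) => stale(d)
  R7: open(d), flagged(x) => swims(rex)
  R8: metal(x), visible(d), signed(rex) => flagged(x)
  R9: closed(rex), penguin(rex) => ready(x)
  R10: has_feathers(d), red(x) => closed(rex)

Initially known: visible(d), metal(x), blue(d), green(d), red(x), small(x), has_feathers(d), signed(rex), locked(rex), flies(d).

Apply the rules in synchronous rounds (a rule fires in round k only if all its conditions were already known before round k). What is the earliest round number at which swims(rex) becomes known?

4

[1] R1 [green(d), red(x), flies(d) => penguin(rex)]; R4 [small(x), signed(rex), locked(rex) => approved(d)]; R8 [metal(x), visible(d), signed(rex) => flagged(x)]; R10 [has_feathers(d), red(x) => closed(rex)]. ⇒ new: penguin(rex), approved(d), flagged(x), closed(rex).
[2] R9 [closed(rex), penguin(rex) => ready(x)]. ⇒ new: ready(x).
[3] R5 [ready(x), approved(d) => open(d)]; R6 [ready(x), flies(d) => stale(d)]. ⇒ new: open(d), stale(d).
[4] R7 [open(d), flagged(x) => swims(rex)]. ⇒ new: swims(rex).
swims(rex) first appears in round 4.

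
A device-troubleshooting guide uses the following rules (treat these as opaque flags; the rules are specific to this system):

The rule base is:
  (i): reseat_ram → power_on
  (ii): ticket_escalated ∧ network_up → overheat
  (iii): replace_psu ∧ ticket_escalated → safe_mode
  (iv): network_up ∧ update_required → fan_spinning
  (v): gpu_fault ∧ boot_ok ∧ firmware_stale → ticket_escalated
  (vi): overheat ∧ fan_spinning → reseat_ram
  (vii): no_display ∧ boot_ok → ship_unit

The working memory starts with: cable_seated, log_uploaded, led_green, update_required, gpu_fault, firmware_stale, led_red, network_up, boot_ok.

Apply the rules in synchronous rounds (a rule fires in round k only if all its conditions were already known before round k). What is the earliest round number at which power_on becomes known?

Round 1: (iv) [network_up ∧ update_required → fan_spinning]; (v) [gpu_fault ∧ boot_ok ∧ firmware_stale → ticket_escalated]. New: fan_spinning, ticket_escalated.
Round 2: (ii) [ticket_escalated ∧ network_up → overheat]. New: overheat.
Round 3: (vi) [overheat ∧ fan_spinning → reseat_ram]. New: reseat_ram.
Round 4: (i) [reseat_ram → power_on]. New: power_on.
power_on first appears in round 4.

4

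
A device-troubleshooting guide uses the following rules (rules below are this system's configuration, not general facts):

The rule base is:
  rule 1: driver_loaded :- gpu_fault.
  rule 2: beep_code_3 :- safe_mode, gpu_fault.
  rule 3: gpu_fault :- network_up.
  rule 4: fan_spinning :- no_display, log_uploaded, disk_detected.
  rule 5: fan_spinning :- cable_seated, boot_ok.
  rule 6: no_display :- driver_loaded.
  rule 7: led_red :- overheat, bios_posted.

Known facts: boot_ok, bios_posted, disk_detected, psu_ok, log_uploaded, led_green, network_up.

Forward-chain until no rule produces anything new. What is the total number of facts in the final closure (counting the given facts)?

Round 1: rule 3 [gpu_fault :- network_up.]. Adds gpu_fault.
Round 2: rule 1 [driver_loaded :- gpu_fault.]. Adds driver_loaded.
Round 3: rule 6 [no_display :- driver_loaded.]. Adds no_display.
Round 4: rule 4 [fan_spinning :- no_display, log_uploaded, disk_detected.]. Adds fan_spinning.
Closure: {bios_posted, boot_ok, disk_detected, driver_loaded, fan_spinning, gpu_fault, led_green, log_uploaded, network_up, no_display, psu_ok} — 11 facts.

11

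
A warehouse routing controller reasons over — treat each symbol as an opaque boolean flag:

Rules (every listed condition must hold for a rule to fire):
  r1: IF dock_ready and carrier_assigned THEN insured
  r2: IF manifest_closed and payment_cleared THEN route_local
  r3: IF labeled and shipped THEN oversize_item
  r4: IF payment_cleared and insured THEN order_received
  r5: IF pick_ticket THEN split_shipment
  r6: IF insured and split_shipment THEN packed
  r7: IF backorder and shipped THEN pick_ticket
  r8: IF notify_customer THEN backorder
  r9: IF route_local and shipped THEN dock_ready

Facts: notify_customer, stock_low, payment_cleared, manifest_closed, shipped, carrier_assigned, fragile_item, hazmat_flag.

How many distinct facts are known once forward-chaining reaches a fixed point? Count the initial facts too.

Round 1: r2 [IF manifest_closed and payment_cleared THEN route_local]; r8 [IF notify_customer THEN backorder]. Adds route_local, backorder.
Round 2: r7 [IF backorder and shipped THEN pick_ticket]; r9 [IF route_local and shipped THEN dock_ready]. Adds pick_ticket, dock_ready.
Round 3: r1 [IF dock_ready and carrier_assigned THEN insured]; r5 [IF pick_ticket THEN split_shipment]. Adds insured, split_shipment.
Round 4: r4 [IF payment_cleared and insured THEN order_received]; r6 [IF insured and split_shipment THEN packed]. Adds order_received, packed.
Closure: {backorder, carrier_assigned, dock_ready, fragile_item, hazmat_flag, insured, manifest_closed, notify_customer, order_received, packed, payment_cleared, pick_ticket, route_local, shipped, split_shipment, stock_low} — 16 facts.

16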